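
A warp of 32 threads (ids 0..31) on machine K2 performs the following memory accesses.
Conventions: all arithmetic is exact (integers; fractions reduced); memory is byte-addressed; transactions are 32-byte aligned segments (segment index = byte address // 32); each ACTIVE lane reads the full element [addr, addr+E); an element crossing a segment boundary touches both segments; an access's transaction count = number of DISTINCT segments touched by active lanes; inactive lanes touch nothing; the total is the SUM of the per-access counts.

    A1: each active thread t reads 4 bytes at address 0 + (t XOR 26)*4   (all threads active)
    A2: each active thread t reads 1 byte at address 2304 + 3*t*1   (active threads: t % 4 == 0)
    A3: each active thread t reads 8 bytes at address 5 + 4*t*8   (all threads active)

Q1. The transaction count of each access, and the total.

A1: 4 transactions
A2: 3 transactions
A3: 32 transactions

Answer: 4,3,32; total 39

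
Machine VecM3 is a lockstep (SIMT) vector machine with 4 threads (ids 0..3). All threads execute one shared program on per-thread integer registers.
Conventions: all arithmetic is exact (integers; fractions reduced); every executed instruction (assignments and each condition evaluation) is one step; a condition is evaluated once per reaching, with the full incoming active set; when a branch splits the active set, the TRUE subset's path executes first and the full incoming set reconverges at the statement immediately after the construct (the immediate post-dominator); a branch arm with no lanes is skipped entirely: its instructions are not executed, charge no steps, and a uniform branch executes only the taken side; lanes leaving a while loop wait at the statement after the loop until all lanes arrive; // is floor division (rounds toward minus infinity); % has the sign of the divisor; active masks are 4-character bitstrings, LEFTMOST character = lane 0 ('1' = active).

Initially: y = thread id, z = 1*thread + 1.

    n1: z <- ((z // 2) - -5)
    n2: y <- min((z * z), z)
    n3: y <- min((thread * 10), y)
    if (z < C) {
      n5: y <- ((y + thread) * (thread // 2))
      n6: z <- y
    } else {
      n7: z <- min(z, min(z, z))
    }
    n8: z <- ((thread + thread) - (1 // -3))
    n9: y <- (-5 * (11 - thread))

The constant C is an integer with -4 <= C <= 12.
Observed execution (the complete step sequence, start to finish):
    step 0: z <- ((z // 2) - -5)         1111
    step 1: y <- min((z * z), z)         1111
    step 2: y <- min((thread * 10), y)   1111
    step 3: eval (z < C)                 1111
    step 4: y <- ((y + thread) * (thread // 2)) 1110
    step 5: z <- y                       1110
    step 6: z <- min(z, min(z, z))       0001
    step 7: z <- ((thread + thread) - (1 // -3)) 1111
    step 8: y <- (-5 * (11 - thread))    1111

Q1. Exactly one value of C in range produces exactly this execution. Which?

Answer: C = 7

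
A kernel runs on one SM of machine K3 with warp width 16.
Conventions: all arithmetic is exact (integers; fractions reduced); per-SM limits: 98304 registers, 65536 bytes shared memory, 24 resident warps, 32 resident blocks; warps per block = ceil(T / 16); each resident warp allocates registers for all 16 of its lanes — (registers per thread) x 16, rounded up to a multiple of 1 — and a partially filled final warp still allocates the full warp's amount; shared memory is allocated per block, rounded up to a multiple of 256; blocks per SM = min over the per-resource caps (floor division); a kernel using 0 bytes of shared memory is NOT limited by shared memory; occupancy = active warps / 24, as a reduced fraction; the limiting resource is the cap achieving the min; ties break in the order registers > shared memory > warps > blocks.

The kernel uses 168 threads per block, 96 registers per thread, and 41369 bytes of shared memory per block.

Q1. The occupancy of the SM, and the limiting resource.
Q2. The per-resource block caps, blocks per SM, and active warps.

Answer: occupancy 11/24, limited by shared memory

registers: 5 blocks
shared memory: 1 block
warps: 2 blocks
blocks: 32 blocks

Answer: 1 block, 11 active warps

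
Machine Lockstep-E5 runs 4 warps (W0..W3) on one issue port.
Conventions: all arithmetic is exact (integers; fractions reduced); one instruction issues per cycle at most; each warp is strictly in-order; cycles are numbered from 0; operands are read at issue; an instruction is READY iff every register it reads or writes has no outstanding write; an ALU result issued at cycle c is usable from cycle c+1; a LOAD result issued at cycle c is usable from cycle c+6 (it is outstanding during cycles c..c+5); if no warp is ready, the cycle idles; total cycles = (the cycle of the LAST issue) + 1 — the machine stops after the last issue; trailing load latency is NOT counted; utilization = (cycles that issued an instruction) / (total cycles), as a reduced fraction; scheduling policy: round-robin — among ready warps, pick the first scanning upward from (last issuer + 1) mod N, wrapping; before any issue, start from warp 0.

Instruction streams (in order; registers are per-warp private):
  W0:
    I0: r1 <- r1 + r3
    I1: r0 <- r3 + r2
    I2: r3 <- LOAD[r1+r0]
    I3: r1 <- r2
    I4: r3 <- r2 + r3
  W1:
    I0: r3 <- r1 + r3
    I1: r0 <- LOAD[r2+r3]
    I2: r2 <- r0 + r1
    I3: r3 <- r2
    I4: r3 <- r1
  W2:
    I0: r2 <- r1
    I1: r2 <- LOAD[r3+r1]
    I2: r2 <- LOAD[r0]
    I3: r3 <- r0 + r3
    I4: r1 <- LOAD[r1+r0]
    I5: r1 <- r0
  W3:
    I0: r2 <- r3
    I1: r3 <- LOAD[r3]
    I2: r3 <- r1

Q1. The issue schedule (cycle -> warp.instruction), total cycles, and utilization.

cycle 0: W0.I0
cycle 1: W1.I0
cycle 2: W2.I0
cycle 3: W3.I0
cycle 4: W0.I1
cycle 5: W1.I1
cycle 6: W2.I1
cycle 7: W3.I1
cycle 8: W0.I2
cycle 9: W0.I3
cycle 10: idle
cycle 11: W1.I2
cycle 12: W2.I2
cycle 13: W3.I2
cycle 14: W0.I4
cycle 15: W1.I3
cycle 16: W2.I3
cycle 17: W1.I4
cycle 18: W2.I4
cycle 19: idle
cycle 20: idle
cycle 21: idle
cycle 22: idle
cycle 23: idle
cycle 24: W2.I5

Answer: 25 cycles, utilization 19/25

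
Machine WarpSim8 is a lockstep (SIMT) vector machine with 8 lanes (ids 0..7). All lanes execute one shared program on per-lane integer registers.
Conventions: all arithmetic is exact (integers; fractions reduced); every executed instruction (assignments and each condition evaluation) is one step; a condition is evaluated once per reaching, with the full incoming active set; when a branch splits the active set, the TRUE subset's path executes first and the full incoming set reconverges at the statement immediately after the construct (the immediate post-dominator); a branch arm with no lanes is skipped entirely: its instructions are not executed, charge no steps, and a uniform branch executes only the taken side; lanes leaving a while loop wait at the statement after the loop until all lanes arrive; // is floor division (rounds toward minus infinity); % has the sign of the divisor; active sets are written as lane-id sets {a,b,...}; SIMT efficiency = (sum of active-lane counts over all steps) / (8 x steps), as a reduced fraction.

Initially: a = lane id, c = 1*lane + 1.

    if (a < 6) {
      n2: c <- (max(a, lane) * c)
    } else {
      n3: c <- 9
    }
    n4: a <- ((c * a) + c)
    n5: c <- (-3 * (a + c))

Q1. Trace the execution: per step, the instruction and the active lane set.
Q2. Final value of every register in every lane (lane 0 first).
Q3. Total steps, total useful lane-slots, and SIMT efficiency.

step 0: eval (a < 6)                 {0,1,2,3,4,5,6,7}
step 1: c <- (max(a, lane) * c)      {0,1,2,3,4,5}
step 2: c <- 9                       {6,7}
step 3: a <- ((c * a) + c)           {0,1,2,3,4,5,6,7}
step 4: c <- (-3 * (a + c))          {0,1,2,3,4,5,6,7}

Answer: 5 steps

a: 0,4,18,48,100,180,63,72
c: 0,-18,-72,-180,-360,-630,-216,-243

steps = 5; useful = 32; efficiency = 32/40 = 4/5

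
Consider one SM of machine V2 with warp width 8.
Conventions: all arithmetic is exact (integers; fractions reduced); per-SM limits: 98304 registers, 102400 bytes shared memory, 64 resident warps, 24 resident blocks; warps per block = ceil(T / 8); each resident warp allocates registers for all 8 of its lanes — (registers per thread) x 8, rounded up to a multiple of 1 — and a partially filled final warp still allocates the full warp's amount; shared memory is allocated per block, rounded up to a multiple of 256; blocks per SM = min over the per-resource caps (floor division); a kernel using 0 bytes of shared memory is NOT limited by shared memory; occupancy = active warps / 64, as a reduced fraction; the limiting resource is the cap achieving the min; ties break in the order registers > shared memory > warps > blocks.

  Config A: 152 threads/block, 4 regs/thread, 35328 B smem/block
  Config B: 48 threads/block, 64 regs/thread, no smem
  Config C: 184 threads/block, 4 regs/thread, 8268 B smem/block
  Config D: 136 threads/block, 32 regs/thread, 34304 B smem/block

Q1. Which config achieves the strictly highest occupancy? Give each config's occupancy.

occupancies: A 19/32, B 15/16, C 23/32, D 17/32

Answer: B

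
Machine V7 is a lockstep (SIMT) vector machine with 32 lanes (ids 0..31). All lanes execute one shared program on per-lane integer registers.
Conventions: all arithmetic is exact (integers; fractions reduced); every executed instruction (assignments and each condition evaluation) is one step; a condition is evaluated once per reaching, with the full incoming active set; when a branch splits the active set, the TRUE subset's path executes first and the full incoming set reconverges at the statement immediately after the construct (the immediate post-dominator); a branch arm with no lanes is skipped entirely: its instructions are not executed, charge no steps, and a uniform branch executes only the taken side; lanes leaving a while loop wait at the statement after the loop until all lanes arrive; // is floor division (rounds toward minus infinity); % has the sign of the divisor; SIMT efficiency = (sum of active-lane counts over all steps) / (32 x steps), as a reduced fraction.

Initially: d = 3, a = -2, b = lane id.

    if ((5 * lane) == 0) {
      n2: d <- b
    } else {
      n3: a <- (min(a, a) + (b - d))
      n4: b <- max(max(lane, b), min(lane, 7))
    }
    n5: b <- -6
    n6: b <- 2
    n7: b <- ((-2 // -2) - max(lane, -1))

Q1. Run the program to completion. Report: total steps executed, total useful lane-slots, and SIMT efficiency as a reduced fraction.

Answer: 7 steps, 191 useful, 191/224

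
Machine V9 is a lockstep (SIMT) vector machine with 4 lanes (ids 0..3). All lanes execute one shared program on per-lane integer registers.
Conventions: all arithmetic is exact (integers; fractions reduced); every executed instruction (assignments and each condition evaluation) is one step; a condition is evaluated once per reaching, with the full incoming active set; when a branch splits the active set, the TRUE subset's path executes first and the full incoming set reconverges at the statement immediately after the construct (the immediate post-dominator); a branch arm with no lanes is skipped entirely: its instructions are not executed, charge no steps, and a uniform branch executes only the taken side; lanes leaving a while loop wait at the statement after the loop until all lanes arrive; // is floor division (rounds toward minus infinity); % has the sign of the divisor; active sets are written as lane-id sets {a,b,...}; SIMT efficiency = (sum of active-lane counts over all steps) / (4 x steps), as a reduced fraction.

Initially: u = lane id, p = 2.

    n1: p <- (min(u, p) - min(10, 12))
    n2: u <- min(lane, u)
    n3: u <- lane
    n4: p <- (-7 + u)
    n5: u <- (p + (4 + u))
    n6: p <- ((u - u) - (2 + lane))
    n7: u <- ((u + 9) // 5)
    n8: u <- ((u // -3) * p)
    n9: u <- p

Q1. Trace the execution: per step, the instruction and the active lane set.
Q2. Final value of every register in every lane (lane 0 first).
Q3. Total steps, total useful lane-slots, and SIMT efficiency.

step 0: p <- (min(u, p) - min(10, 12)) {0,1,2,3}
step 1: u <- min(lane, u)            {0,1,2,3}
step 2: u <- lane                    {0,1,2,3}
step 3: p <- (-7 + u)                {0,1,2,3}
step 4: u <- (p + (4 + u))           {0,1,2,3}
step 5: p <- ((u - u) - (2 + lane))  {0,1,2,3}
step 6: u <- ((u + 9) // 5)          {0,1,2,3}
step 7: u <- ((u // -3) * p)         {0,1,2,3}
step 8: u <- p                       {0,1,2,3}

Answer: 9 steps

u: -2,-3,-4,-5
p: -2,-3,-4,-5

steps = 9; useful = 36; efficiency = 36/36 = 1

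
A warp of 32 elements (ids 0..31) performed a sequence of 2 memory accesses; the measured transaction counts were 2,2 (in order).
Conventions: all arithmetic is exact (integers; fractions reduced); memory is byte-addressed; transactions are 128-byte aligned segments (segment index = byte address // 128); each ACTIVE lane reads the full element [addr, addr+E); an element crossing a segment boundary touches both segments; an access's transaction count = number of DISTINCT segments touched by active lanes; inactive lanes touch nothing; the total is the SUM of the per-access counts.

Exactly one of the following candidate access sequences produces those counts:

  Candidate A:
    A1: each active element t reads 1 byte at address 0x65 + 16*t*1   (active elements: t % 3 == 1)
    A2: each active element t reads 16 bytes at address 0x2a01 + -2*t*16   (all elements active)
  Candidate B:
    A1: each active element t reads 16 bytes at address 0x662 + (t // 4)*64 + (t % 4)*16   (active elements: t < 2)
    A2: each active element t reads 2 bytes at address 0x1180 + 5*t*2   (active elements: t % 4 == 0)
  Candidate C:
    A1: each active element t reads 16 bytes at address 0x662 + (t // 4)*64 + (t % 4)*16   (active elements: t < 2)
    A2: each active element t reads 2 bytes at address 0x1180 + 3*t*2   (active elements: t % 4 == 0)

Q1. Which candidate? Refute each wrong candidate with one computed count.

A: A1 gives 5 transactions, not 2
B: A2 gives 3 transactions, not 2
C: all counts match (2,2)

Answer: C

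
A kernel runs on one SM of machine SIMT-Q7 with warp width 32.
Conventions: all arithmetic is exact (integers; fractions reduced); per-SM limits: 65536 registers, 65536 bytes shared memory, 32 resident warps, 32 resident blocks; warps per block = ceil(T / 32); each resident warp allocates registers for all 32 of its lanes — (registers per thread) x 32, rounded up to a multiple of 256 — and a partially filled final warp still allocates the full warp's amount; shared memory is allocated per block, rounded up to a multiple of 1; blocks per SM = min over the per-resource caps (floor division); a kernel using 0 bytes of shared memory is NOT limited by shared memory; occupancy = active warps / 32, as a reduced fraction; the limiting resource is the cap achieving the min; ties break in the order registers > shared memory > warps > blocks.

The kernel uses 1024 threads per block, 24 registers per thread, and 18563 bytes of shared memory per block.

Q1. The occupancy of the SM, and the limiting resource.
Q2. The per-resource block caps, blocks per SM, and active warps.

Answer: occupancy 1, limited by warps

registers: 2 blocks
shared memory: 3 blocks
warps: 1 block
blocks: 32 blocks

Answer: 1 block, 32 active warps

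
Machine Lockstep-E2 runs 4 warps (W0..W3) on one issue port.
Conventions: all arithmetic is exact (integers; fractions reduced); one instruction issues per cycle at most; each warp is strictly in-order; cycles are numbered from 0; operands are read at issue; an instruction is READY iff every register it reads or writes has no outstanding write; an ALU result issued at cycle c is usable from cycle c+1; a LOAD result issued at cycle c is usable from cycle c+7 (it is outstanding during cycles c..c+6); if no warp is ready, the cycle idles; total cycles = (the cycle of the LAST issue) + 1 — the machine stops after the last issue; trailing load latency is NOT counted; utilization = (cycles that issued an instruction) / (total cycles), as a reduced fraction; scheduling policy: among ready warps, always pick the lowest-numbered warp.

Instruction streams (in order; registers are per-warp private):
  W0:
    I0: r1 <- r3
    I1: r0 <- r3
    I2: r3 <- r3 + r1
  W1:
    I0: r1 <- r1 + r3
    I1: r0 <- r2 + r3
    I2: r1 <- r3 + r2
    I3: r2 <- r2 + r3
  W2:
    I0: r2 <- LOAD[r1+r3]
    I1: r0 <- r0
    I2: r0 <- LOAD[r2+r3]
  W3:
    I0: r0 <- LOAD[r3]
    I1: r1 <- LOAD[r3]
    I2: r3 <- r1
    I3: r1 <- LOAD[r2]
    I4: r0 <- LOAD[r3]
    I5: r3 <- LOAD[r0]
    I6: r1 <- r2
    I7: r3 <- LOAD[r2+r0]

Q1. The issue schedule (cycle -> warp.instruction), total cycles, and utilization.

cycle 0: W0.I0
cycle 1: W0.I1
cycle 2: W0.I2
cycle 3: W1.I0
cycle 4: W1.I1
cycle 5: W1.I2
cycle 6: W1.I3
cycle 7: W2.I0
cycle 8: W2.I1
cycle 9: W3.I0
cycle 10: W3.I1
cycle 11: idle
cycle 12: idle
cycle 13: idle
cycle 14: W2.I2
cycle 15: idle
cycle 16: idle
cycle 17: W3.I2
cycle 18: W3.I3
cycle 19: W3.I4
cycle 20: idle
cycle 21: idle
cycle 22: idle
cycle 23: idle
cycle 24: idle
cycle 25: idle
cycle 26: W3.I5
cycle 27: W3.I6
cycle 28: idle
cycle 29: idle
cycle 30: idle
cycle 31: idle
cycle 32: idle
cycle 33: W3.I7

Answer: 34 cycles, utilization 9/17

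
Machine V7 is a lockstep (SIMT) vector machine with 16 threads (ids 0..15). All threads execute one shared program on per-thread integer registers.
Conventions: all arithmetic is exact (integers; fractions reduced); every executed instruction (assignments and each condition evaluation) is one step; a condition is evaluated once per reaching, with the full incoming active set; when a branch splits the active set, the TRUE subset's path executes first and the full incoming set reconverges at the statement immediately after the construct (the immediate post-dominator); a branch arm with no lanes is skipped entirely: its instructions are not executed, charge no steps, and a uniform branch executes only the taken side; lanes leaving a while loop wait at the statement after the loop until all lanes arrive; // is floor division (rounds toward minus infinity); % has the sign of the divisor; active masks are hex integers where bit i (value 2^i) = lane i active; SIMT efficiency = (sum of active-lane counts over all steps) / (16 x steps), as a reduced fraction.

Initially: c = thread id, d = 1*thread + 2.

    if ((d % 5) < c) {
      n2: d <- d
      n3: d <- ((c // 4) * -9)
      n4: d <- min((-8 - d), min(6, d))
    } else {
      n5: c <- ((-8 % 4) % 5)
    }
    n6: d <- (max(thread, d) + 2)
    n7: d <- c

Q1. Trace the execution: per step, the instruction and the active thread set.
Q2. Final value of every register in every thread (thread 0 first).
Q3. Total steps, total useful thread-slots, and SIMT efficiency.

step 0: eval ((d % 5) < c)           0xffff
step 1: d <- d                       0xfff8
step 2: d <- ((c // 4) * -9)         0xfff8
step 3: d <- min((-8 - d), min(6, d)) 0xfff8
step 4: c <- ((-8 % 4) % 5)          0x0007
step 5: d <- (max(thread, d) + 2)    0xffff
step 6: d <- c                       0xffff

Answer: 7 steps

c: 0,0,0,3,4,5,6,7,8,9,10,11,12,13,14,15
d: 0,0,0,3,4,5,6,7,8,9,10,11,12,13,14,15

steps = 7; useful = 90; efficiency = 90/112 = 45/56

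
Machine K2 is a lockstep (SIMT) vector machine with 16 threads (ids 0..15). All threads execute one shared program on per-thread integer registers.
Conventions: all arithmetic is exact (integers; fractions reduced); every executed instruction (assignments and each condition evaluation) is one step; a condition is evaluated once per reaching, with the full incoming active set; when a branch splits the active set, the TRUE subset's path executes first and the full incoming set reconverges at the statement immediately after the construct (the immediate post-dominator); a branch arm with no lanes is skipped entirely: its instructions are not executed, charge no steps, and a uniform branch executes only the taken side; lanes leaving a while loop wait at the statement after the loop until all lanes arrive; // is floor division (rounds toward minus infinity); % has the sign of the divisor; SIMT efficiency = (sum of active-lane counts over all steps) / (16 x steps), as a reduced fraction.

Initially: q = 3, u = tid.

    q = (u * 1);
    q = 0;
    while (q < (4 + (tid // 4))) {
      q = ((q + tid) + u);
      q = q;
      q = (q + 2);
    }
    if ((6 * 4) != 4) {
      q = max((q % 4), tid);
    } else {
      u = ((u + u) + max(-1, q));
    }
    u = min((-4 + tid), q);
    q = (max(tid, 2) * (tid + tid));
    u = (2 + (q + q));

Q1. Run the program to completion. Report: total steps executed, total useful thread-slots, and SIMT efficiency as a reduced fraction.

Answer: 16 steps, 196 useful, 49/64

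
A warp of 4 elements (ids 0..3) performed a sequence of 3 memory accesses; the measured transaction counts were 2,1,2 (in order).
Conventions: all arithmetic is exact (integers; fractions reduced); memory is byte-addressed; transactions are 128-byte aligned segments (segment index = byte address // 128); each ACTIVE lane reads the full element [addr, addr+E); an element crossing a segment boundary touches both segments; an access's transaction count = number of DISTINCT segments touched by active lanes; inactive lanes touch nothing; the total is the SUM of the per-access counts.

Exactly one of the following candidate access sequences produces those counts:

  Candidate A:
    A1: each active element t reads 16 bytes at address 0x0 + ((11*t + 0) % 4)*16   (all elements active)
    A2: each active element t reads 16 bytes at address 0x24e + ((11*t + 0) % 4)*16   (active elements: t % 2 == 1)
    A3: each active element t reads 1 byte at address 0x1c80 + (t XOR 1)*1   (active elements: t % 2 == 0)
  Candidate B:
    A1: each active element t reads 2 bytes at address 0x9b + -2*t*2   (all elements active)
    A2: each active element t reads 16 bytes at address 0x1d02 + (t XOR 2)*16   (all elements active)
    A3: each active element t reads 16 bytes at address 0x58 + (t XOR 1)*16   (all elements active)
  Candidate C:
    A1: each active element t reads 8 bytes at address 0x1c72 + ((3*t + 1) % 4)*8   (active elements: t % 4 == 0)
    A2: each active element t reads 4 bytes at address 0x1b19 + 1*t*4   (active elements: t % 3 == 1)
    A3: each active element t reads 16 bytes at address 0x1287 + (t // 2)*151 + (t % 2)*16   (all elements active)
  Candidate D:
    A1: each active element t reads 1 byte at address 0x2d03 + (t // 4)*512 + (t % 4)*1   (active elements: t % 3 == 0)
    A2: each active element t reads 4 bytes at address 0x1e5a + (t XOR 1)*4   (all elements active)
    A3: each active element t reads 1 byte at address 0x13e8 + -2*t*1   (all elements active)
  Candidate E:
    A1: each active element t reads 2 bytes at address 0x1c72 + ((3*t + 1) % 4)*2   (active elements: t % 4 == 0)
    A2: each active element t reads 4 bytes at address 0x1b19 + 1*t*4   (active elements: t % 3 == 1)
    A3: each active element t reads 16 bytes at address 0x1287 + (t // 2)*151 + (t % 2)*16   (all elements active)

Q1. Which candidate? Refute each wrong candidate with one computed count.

A: A1 gives 1 transaction, not 2
B: A1 gives 1 transaction, not 2
D: A1 gives 1 transaction, not 2
E: A1 gives 1 transaction, not 2
C: all counts match (2,1,2)

Answer: C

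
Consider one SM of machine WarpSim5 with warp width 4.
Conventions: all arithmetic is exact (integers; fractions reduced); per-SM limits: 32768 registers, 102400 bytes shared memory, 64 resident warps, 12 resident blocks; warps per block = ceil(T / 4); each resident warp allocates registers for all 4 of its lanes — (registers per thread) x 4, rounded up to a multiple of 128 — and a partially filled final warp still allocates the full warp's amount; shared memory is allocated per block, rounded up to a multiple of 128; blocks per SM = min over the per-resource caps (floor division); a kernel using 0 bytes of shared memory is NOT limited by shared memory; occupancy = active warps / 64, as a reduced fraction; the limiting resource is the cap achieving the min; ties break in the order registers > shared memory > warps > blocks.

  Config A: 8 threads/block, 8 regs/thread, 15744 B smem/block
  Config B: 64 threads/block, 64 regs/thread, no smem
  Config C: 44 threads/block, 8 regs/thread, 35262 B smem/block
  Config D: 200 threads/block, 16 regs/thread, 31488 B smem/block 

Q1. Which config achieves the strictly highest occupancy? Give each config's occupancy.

occupancies: A 3/16, B 1, C 11/32, D 25/32

Answer: B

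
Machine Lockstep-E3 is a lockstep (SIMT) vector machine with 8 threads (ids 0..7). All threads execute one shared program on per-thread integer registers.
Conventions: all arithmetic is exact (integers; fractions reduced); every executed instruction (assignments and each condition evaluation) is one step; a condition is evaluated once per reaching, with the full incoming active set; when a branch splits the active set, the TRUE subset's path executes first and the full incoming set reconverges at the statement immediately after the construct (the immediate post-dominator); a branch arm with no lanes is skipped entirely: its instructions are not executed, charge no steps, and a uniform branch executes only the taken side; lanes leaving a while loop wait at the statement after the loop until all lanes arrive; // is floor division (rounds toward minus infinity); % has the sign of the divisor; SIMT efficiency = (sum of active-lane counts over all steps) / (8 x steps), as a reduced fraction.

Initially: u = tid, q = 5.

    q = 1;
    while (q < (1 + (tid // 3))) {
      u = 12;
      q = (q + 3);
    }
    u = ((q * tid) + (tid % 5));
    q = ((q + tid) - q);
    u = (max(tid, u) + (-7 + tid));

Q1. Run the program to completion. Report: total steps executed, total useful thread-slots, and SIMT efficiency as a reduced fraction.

Answer: 8 steps, 55 useful, 55/64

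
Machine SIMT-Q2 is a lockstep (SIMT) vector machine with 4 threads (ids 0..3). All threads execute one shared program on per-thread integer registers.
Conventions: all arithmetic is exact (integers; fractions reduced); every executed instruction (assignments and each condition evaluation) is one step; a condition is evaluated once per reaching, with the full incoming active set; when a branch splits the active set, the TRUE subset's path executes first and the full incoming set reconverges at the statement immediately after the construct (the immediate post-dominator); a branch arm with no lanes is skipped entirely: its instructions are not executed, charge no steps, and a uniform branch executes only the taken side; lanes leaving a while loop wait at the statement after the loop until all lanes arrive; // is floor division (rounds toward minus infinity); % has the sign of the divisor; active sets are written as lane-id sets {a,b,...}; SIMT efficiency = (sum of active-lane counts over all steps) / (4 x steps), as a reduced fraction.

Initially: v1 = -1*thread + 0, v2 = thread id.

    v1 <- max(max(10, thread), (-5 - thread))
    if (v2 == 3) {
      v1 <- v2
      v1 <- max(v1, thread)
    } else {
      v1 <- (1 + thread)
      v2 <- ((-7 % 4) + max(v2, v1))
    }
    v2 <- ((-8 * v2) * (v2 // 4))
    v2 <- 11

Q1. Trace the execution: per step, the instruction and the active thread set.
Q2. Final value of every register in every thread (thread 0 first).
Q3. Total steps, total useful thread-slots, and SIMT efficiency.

step 0: v1 <- max(max(10, thread), (-5 - thread)) {0,1,2,3}
step 1: eval (v2 == 3)               {0,1,2,3}
step 2: v1 <- v2                     {3}
step 3: v1 <- max(v1, thread)        {3}
step 4: v1 <- (1 + thread)           {0,1,2}
step 5: v2 <- ((-7 % 4) + max(v2, v1)) {0,1,2}
step 6: v2 <- ((-8 * v2) * (v2 // 4)) {0,1,2,3}
step 7: v2 <- 11                     {0,1,2,3}

Answer: 8 steps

v1: 1,2,3,3
v2: 11,11,11,11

steps = 8; useful = 24; efficiency = 24/32 = 3/4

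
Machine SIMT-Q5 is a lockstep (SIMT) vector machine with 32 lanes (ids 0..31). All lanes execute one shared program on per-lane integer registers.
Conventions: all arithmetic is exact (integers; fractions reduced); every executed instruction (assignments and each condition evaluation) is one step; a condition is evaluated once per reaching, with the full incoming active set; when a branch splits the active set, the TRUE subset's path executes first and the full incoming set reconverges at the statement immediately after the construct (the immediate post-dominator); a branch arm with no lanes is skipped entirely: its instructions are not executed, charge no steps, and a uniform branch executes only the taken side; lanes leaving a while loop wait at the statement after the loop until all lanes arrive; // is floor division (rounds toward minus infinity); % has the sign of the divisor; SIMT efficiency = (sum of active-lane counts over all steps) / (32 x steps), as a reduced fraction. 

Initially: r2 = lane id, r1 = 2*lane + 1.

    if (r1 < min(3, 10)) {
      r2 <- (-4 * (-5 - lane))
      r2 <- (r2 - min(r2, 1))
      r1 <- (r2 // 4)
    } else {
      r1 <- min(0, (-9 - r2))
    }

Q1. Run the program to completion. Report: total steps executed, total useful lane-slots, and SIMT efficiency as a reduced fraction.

Answer: 5 steps, 66 useful, 33/80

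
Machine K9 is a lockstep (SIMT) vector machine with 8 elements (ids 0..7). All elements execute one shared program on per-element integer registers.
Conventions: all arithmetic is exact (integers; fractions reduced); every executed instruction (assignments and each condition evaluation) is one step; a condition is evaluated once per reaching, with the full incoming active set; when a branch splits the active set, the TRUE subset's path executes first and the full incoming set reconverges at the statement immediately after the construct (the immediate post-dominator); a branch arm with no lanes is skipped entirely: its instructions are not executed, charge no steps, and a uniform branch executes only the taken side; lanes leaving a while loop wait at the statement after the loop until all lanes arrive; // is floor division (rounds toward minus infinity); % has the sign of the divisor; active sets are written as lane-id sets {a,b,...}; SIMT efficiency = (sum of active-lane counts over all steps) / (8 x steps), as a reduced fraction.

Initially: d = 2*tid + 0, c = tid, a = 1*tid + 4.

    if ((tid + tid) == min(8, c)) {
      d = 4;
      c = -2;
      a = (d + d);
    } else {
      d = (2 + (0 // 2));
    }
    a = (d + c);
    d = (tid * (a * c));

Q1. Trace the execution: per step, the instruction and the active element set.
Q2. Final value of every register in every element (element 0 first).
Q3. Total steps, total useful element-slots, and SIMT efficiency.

step 0: eval ((tid + tid) == min(8, c)) {0,1,2,3,4,5,6,7}
step 1: d <- 4                       {0}
step 2: c <- -2                      {0}
step 3: a <- (d + d)                 {0}
step 4: d <- (2 + (0 // 2))          {1,2,3,4,5,6,7}
step 5: a <- (d + c)                 {0,1,2,3,4,5,6,7}
step 6: d <- (tid * (a * c))         {0,1,2,3,4,5,6,7}

Answer: 7 steps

d: 0,3,16,45,96,175,288,441
c: -2,1,2,3,4,5,6,7
a: 2,3,4,5,6,7,8,9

steps = 7; useful = 34; efficiency = 34/56 = 17/28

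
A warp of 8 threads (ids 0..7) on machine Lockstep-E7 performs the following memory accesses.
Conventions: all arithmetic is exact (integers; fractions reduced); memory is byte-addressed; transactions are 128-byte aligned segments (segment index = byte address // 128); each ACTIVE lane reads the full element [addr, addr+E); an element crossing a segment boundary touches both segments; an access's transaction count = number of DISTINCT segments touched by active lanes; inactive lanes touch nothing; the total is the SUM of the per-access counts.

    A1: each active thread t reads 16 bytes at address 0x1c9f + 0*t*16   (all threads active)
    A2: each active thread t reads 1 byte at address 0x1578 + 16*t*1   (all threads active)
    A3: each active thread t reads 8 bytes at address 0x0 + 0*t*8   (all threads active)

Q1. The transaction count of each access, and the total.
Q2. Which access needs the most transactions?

A1: 1 transaction
A2: 2 transactions
A3: 1 transaction

Answer: 1,2,1; total 4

Answer: A2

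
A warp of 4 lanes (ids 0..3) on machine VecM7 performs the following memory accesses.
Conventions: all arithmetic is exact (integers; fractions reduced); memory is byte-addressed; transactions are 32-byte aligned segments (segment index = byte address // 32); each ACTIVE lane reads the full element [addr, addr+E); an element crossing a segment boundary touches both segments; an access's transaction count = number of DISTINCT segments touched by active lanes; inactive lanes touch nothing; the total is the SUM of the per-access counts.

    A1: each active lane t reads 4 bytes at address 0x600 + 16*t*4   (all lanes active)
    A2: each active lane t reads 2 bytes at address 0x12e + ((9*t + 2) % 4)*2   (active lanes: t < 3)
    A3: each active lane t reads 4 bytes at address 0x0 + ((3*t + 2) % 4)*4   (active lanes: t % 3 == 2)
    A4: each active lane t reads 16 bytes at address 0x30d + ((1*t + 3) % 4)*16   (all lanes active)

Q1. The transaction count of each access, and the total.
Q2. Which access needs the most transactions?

A1: 4 transactions
A2: 1 transaction
A3: 1 transaction
A4: 3 transactions

Answer: 4,1,1,3; total 9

Answer: A1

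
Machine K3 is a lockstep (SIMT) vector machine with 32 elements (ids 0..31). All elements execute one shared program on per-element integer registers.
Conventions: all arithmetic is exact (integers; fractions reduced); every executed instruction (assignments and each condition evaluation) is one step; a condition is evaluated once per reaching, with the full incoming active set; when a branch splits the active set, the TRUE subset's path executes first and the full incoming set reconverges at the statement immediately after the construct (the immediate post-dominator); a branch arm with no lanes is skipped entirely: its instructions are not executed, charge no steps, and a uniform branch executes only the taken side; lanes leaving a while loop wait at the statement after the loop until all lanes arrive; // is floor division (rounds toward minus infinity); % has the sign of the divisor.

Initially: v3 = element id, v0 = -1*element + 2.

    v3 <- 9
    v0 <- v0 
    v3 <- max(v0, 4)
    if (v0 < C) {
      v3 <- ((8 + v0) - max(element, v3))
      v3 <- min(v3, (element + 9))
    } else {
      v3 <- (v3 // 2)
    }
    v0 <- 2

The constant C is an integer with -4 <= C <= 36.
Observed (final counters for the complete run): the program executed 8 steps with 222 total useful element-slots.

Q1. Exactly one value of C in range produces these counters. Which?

Answer: C = 1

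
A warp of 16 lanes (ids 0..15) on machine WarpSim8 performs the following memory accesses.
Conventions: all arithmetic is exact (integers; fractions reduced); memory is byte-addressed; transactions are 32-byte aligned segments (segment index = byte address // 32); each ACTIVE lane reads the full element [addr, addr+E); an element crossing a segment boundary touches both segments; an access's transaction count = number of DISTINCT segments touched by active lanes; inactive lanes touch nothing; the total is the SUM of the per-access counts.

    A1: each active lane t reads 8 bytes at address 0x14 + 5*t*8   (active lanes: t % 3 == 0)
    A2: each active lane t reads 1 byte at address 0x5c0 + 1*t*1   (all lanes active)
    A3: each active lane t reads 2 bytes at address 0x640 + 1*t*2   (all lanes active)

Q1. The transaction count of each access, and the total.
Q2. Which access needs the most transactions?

A1: 7 transactions
A2: 1 transaction
A3: 1 transaction

Answer: 7,1,1; total 9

Answer: A1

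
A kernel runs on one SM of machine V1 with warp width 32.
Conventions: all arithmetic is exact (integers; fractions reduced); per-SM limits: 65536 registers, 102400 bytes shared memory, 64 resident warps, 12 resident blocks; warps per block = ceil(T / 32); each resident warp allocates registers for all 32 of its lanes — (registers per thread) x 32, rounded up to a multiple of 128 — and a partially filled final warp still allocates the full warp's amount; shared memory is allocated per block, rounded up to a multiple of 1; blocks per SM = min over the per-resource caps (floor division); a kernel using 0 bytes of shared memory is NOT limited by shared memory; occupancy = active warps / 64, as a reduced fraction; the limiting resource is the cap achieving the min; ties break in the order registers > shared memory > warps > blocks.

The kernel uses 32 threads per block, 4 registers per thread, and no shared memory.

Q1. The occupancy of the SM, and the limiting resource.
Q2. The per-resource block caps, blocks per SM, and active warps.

Answer: occupancy 3/16, limited by blocks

registers: 512 blocks
shared memory: no limit (kernel uses none)
warps: 64 blocks
blocks: 12 blocks

Answer: 12 blocks, 12 active warps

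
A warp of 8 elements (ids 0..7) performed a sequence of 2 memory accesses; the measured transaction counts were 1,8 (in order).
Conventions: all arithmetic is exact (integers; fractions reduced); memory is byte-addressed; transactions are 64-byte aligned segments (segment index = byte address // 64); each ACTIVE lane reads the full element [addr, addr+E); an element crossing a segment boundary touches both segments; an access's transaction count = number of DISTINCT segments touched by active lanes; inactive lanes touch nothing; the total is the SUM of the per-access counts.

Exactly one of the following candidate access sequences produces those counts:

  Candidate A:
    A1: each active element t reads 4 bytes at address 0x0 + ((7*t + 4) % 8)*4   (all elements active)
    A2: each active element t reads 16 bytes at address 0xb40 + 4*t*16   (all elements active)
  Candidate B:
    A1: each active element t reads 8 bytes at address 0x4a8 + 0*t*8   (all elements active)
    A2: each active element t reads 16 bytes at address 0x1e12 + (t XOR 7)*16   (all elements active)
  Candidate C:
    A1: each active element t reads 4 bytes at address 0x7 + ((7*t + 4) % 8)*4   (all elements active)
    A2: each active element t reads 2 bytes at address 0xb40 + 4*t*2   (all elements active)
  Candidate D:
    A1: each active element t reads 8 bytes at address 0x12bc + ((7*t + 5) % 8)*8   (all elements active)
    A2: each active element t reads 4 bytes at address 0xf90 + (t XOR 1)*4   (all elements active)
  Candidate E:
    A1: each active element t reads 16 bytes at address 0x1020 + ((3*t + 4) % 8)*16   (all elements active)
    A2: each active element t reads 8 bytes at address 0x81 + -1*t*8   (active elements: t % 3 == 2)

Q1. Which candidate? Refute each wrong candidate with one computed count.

B: A2 gives 3 transactions, not 8
C: A2 gives 1 transaction, not 8
D: A1 gives 2 transactions, not 1
E: A1 gives 3 transactions, not 1
A: all counts match (1,8)

Answer: A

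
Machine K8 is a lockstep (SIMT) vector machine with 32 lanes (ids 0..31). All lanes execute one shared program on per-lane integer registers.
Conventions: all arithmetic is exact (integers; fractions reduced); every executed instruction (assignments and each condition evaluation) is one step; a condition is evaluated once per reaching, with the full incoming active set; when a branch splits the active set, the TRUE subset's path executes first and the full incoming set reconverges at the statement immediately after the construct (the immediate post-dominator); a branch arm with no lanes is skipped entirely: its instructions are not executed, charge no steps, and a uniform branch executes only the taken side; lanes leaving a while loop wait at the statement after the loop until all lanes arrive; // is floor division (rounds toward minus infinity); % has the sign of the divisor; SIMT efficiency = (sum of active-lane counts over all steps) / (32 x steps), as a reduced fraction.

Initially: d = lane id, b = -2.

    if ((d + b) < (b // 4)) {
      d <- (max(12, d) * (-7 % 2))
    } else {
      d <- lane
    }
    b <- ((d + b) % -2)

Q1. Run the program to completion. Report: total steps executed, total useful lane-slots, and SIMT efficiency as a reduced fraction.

Answer: 4 steps, 96 useful, 3/4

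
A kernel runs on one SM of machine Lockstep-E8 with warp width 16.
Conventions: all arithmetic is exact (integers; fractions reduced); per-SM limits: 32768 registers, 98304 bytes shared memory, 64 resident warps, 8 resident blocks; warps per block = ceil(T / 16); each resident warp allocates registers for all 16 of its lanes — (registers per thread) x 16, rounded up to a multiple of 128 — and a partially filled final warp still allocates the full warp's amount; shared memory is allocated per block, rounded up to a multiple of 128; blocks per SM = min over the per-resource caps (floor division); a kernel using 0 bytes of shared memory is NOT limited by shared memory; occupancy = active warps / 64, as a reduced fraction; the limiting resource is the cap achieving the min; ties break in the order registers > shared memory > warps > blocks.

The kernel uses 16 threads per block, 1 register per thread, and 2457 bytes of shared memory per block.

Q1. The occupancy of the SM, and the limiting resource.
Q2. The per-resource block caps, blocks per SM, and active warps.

Answer: occupancy 1/8, limited by blocks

registers: 256 blocks
shared memory: 38 blocks
warps: 64 blocks
blocks: 8 blocks

Answer: 8 blocks, 8 active warps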